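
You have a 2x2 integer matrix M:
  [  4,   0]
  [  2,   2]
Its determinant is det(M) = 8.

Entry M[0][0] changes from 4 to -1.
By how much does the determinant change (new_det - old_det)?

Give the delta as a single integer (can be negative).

Cofactor C_00 = 2
Entry delta = -1 - 4 = -5
Det delta = entry_delta * cofactor = -5 * 2 = -10

Answer: -10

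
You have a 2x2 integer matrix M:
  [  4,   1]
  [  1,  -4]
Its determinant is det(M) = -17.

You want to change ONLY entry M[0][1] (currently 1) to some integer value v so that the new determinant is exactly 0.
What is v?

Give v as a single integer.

Answer: -16

Derivation:
det is linear in entry M[0][1]: det = old_det + (v - 1) * C_01
Cofactor C_01 = -1
Want det = 0: -17 + (v - 1) * -1 = 0
  (v - 1) = 17 / -1 = -17
  v = 1 + (-17) = -16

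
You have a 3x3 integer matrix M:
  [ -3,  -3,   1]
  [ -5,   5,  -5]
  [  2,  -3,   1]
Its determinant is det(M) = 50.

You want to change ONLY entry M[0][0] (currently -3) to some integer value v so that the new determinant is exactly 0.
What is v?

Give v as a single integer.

Answer: 2

Derivation:
det is linear in entry M[0][0]: det = old_det + (v - -3) * C_00
Cofactor C_00 = -10
Want det = 0: 50 + (v - -3) * -10 = 0
  (v - -3) = -50 / -10 = 5
  v = -3 + (5) = 2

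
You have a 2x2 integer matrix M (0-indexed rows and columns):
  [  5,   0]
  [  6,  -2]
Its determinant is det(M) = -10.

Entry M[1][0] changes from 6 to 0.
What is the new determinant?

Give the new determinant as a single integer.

det is linear in row 1: changing M[1][0] by delta changes det by delta * cofactor(1,0).
Cofactor C_10 = (-1)^(1+0) * minor(1,0) = 0
Entry delta = 0 - 6 = -6
Det delta = -6 * 0 = 0
New det = -10 + 0 = -10

Answer: -10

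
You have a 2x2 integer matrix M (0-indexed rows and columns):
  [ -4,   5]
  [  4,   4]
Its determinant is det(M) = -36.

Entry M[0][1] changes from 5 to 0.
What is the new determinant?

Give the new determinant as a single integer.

det is linear in row 0: changing M[0][1] by delta changes det by delta * cofactor(0,1).
Cofactor C_01 = (-1)^(0+1) * minor(0,1) = -4
Entry delta = 0 - 5 = -5
Det delta = -5 * -4 = 20
New det = -36 + 20 = -16

Answer: -16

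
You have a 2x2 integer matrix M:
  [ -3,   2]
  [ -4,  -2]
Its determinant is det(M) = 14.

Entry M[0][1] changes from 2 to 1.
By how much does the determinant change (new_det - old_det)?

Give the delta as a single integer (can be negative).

Cofactor C_01 = 4
Entry delta = 1 - 2 = -1
Det delta = entry_delta * cofactor = -1 * 4 = -4

Answer: -4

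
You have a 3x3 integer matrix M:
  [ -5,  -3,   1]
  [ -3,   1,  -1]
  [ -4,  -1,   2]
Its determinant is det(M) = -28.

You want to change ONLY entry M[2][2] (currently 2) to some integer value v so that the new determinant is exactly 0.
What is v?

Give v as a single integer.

Answer: 0

Derivation:
det is linear in entry M[2][2]: det = old_det + (v - 2) * C_22
Cofactor C_22 = -14
Want det = 0: -28 + (v - 2) * -14 = 0
  (v - 2) = 28 / -14 = -2
  v = 2 + (-2) = 0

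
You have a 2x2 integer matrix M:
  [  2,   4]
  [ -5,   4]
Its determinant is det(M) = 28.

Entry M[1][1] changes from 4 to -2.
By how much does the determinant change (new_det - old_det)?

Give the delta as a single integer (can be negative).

Cofactor C_11 = 2
Entry delta = -2 - 4 = -6
Det delta = entry_delta * cofactor = -6 * 2 = -12

Answer: -12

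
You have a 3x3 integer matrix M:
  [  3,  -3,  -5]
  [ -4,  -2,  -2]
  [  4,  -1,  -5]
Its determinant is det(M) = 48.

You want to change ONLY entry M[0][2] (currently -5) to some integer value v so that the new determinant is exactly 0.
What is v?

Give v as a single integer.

det is linear in entry M[0][2]: det = old_det + (v - -5) * C_02
Cofactor C_02 = 12
Want det = 0: 48 + (v - -5) * 12 = 0
  (v - -5) = -48 / 12 = -4
  v = -5 + (-4) = -9

Answer: -9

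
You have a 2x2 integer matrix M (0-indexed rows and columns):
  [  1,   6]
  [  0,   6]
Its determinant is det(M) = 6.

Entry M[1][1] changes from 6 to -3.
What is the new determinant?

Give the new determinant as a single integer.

Answer: -3

Derivation:
det is linear in row 1: changing M[1][1] by delta changes det by delta * cofactor(1,1).
Cofactor C_11 = (-1)^(1+1) * minor(1,1) = 1
Entry delta = -3 - 6 = -9
Det delta = -9 * 1 = -9
New det = 6 + -9 = -3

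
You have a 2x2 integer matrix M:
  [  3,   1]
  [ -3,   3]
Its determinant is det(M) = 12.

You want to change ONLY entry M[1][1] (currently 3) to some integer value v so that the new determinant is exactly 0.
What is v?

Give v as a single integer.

det is linear in entry M[1][1]: det = old_det + (v - 3) * C_11
Cofactor C_11 = 3
Want det = 0: 12 + (v - 3) * 3 = 0
  (v - 3) = -12 / 3 = -4
  v = 3 + (-4) = -1

Answer: -1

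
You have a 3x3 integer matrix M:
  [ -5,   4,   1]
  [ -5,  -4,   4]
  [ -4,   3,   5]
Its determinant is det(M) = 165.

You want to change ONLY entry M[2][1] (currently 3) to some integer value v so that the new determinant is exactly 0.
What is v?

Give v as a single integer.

Answer: -8

Derivation:
det is linear in entry M[2][1]: det = old_det + (v - 3) * C_21
Cofactor C_21 = 15
Want det = 0: 165 + (v - 3) * 15 = 0
  (v - 3) = -165 / 15 = -11
  v = 3 + (-11) = -8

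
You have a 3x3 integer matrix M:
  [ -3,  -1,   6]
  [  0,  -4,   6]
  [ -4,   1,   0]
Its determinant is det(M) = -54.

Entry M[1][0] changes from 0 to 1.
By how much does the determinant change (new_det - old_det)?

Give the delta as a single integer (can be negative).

Answer: 6

Derivation:
Cofactor C_10 = 6
Entry delta = 1 - 0 = 1
Det delta = entry_delta * cofactor = 1 * 6 = 6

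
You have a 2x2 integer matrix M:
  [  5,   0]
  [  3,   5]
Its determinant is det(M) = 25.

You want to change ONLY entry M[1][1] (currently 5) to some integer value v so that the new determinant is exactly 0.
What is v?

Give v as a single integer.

Answer: 0

Derivation:
det is linear in entry M[1][1]: det = old_det + (v - 5) * C_11
Cofactor C_11 = 5
Want det = 0: 25 + (v - 5) * 5 = 0
  (v - 5) = -25 / 5 = -5
  v = 5 + (-5) = 0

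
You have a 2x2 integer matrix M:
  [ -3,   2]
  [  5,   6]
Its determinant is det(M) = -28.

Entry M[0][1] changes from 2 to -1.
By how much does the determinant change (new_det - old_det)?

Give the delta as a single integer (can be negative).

Answer: 15

Derivation:
Cofactor C_01 = -5
Entry delta = -1 - 2 = -3
Det delta = entry_delta * cofactor = -3 * -5 = 15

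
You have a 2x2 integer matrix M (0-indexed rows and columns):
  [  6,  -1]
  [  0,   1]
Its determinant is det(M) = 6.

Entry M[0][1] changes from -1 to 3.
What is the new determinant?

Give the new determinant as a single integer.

det is linear in row 0: changing M[0][1] by delta changes det by delta * cofactor(0,1).
Cofactor C_01 = (-1)^(0+1) * minor(0,1) = 0
Entry delta = 3 - -1 = 4
Det delta = 4 * 0 = 0
New det = 6 + 0 = 6

Answer: 6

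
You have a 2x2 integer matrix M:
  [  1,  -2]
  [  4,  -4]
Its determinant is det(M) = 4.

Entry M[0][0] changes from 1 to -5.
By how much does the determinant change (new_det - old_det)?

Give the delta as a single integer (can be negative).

Cofactor C_00 = -4
Entry delta = -5 - 1 = -6
Det delta = entry_delta * cofactor = -6 * -4 = 24

Answer: 24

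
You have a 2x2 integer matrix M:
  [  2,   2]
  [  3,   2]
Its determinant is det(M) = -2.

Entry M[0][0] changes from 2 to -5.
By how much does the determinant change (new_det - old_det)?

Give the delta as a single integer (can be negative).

Cofactor C_00 = 2
Entry delta = -5 - 2 = -7
Det delta = entry_delta * cofactor = -7 * 2 = -14

Answer: -14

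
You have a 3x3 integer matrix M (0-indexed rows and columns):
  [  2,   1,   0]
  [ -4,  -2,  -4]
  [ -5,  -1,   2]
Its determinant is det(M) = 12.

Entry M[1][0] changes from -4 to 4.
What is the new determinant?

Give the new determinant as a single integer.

Answer: -4

Derivation:
det is linear in row 1: changing M[1][0] by delta changes det by delta * cofactor(1,0).
Cofactor C_10 = (-1)^(1+0) * minor(1,0) = -2
Entry delta = 4 - -4 = 8
Det delta = 8 * -2 = -16
New det = 12 + -16 = -4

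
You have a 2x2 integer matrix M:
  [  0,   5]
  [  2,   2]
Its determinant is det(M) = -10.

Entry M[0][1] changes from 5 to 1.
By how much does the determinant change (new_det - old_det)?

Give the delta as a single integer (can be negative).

Cofactor C_01 = -2
Entry delta = 1 - 5 = -4
Det delta = entry_delta * cofactor = -4 * -2 = 8

Answer: 8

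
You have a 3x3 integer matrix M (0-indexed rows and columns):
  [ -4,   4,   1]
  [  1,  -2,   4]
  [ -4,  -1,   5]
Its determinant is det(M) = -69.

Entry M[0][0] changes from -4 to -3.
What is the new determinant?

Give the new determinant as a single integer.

Answer: -75

Derivation:
det is linear in row 0: changing M[0][0] by delta changes det by delta * cofactor(0,0).
Cofactor C_00 = (-1)^(0+0) * minor(0,0) = -6
Entry delta = -3 - -4 = 1
Det delta = 1 * -6 = -6
New det = -69 + -6 = -75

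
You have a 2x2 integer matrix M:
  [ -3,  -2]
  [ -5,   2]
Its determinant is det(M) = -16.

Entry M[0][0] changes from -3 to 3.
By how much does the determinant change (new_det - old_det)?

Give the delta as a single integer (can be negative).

Answer: 12

Derivation:
Cofactor C_00 = 2
Entry delta = 3 - -3 = 6
Det delta = entry_delta * cofactor = 6 * 2 = 12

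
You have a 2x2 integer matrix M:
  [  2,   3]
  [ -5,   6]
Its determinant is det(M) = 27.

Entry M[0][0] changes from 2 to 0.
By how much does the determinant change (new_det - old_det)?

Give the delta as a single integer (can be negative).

Cofactor C_00 = 6
Entry delta = 0 - 2 = -2
Det delta = entry_delta * cofactor = -2 * 6 = -12

Answer: -12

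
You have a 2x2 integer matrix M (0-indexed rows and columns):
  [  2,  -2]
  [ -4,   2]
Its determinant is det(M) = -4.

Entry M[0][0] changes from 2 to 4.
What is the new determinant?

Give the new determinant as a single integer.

det is linear in row 0: changing M[0][0] by delta changes det by delta * cofactor(0,0).
Cofactor C_00 = (-1)^(0+0) * minor(0,0) = 2
Entry delta = 4 - 2 = 2
Det delta = 2 * 2 = 4
New det = -4 + 4 = 0

Answer: 0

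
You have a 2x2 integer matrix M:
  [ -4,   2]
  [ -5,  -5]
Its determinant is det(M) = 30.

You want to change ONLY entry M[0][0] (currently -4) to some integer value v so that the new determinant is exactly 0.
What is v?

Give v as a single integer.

Answer: 2

Derivation:
det is linear in entry M[0][0]: det = old_det + (v - -4) * C_00
Cofactor C_00 = -5
Want det = 0: 30 + (v - -4) * -5 = 0
  (v - -4) = -30 / -5 = 6
  v = -4 + (6) = 2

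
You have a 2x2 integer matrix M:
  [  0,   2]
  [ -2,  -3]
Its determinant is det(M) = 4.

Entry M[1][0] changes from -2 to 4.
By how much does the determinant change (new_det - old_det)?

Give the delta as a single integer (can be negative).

Answer: -12

Derivation:
Cofactor C_10 = -2
Entry delta = 4 - -2 = 6
Det delta = entry_delta * cofactor = 6 * -2 = -12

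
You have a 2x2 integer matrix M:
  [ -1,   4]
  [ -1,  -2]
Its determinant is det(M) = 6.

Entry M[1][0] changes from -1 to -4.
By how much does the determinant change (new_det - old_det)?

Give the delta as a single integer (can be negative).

Cofactor C_10 = -4
Entry delta = -4 - -1 = -3
Det delta = entry_delta * cofactor = -3 * -4 = 12

Answer: 12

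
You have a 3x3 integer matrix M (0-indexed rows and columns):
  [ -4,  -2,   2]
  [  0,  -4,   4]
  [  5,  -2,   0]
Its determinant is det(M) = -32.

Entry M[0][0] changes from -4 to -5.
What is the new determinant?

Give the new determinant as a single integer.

det is linear in row 0: changing M[0][0] by delta changes det by delta * cofactor(0,0).
Cofactor C_00 = (-1)^(0+0) * minor(0,0) = 8
Entry delta = -5 - -4 = -1
Det delta = -1 * 8 = -8
New det = -32 + -8 = -40

Answer: -40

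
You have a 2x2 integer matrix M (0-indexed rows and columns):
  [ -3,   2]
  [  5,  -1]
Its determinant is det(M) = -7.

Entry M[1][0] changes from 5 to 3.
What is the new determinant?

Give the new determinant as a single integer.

det is linear in row 1: changing M[1][0] by delta changes det by delta * cofactor(1,0).
Cofactor C_10 = (-1)^(1+0) * minor(1,0) = -2
Entry delta = 3 - 5 = -2
Det delta = -2 * -2 = 4
New det = -7 + 4 = -3

Answer: -3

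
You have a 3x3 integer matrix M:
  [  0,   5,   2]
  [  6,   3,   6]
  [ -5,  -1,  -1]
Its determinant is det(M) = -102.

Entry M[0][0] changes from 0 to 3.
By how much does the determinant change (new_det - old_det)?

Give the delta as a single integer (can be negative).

Cofactor C_00 = 3
Entry delta = 3 - 0 = 3
Det delta = entry_delta * cofactor = 3 * 3 = 9

Answer: 9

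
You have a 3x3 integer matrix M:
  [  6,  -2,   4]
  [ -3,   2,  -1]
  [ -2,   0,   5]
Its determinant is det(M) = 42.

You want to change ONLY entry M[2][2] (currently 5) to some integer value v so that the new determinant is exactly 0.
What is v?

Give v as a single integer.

Answer: -2

Derivation:
det is linear in entry M[2][2]: det = old_det + (v - 5) * C_22
Cofactor C_22 = 6
Want det = 0: 42 + (v - 5) * 6 = 0
  (v - 5) = -42 / 6 = -7
  v = 5 + (-7) = -2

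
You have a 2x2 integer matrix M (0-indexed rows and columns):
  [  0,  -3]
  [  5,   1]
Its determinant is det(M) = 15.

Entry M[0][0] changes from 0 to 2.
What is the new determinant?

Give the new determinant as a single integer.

det is linear in row 0: changing M[0][0] by delta changes det by delta * cofactor(0,0).
Cofactor C_00 = (-1)^(0+0) * minor(0,0) = 1
Entry delta = 2 - 0 = 2
Det delta = 2 * 1 = 2
New det = 15 + 2 = 17

Answer: 17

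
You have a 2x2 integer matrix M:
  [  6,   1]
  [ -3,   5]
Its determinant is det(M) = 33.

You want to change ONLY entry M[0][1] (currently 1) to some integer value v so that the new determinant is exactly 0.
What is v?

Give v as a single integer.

det is linear in entry M[0][1]: det = old_det + (v - 1) * C_01
Cofactor C_01 = 3
Want det = 0: 33 + (v - 1) * 3 = 0
  (v - 1) = -33 / 3 = -11
  v = 1 + (-11) = -10

Answer: -10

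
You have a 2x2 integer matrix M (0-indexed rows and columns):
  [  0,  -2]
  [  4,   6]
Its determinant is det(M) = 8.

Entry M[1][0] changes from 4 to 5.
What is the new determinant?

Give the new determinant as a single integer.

det is linear in row 1: changing M[1][0] by delta changes det by delta * cofactor(1,0).
Cofactor C_10 = (-1)^(1+0) * minor(1,0) = 2
Entry delta = 5 - 4 = 1
Det delta = 1 * 2 = 2
New det = 8 + 2 = 10

Answer: 10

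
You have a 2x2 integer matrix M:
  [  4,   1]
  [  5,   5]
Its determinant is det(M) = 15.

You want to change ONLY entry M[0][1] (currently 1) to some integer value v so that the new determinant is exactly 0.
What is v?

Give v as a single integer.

det is linear in entry M[0][1]: det = old_det + (v - 1) * C_01
Cofactor C_01 = -5
Want det = 0: 15 + (v - 1) * -5 = 0
  (v - 1) = -15 / -5 = 3
  v = 1 + (3) = 4

Answer: 4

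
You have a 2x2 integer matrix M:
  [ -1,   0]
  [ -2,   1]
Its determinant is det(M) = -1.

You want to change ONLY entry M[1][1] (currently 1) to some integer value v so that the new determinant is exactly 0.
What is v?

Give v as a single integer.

det is linear in entry M[1][1]: det = old_det + (v - 1) * C_11
Cofactor C_11 = -1
Want det = 0: -1 + (v - 1) * -1 = 0
  (v - 1) = 1 / -1 = -1
  v = 1 + (-1) = 0

Answer: 0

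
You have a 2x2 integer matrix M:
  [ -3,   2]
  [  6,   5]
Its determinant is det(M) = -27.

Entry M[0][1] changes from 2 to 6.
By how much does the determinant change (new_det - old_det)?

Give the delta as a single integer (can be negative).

Answer: -24

Derivation:
Cofactor C_01 = -6
Entry delta = 6 - 2 = 4
Det delta = entry_delta * cofactor = 4 * -6 = -24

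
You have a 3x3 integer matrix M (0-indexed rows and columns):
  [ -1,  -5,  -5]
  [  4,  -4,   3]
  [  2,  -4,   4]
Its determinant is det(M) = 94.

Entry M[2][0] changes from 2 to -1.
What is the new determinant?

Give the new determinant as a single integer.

Answer: 199

Derivation:
det is linear in row 2: changing M[2][0] by delta changes det by delta * cofactor(2,0).
Cofactor C_20 = (-1)^(2+0) * minor(2,0) = -35
Entry delta = -1 - 2 = -3
Det delta = -3 * -35 = 105
New det = 94 + 105 = 199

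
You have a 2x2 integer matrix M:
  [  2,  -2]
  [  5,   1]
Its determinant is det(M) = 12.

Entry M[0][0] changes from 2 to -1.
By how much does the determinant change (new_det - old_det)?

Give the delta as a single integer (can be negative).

Cofactor C_00 = 1
Entry delta = -1 - 2 = -3
Det delta = entry_delta * cofactor = -3 * 1 = -3

Answer: -3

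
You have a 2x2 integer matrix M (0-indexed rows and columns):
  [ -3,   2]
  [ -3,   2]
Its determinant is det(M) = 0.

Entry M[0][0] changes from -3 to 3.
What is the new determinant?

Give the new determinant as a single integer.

Answer: 12

Derivation:
det is linear in row 0: changing M[0][0] by delta changes det by delta * cofactor(0,0).
Cofactor C_00 = (-1)^(0+0) * minor(0,0) = 2
Entry delta = 3 - -3 = 6
Det delta = 6 * 2 = 12
New det = 0 + 12 = 12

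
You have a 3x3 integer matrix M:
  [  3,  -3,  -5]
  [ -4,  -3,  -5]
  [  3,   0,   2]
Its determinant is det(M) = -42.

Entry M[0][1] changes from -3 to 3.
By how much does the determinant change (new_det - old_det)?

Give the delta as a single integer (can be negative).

Answer: -42

Derivation:
Cofactor C_01 = -7
Entry delta = 3 - -3 = 6
Det delta = entry_delta * cofactor = 6 * -7 = -42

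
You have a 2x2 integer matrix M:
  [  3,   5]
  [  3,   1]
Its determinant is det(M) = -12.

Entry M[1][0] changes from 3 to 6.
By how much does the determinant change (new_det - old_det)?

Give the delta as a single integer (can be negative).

Answer: -15

Derivation:
Cofactor C_10 = -5
Entry delta = 6 - 3 = 3
Det delta = entry_delta * cofactor = 3 * -5 = -15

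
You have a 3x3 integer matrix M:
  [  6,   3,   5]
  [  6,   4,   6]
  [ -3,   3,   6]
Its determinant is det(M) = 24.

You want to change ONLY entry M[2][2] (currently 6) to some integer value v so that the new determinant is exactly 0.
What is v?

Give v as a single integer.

Answer: 2

Derivation:
det is linear in entry M[2][2]: det = old_det + (v - 6) * C_22
Cofactor C_22 = 6
Want det = 0: 24 + (v - 6) * 6 = 0
  (v - 6) = -24 / 6 = -4
  v = 6 + (-4) = 2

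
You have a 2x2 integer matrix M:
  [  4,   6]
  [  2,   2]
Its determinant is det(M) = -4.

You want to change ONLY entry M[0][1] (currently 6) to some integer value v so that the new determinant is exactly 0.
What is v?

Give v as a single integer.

det is linear in entry M[0][1]: det = old_det + (v - 6) * C_01
Cofactor C_01 = -2
Want det = 0: -4 + (v - 6) * -2 = 0
  (v - 6) = 4 / -2 = -2
  v = 6 + (-2) = 4

Answer: 4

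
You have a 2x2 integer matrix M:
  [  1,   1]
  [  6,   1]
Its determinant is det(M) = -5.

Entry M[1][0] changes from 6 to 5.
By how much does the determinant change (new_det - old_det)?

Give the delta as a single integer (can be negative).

Answer: 1

Derivation:
Cofactor C_10 = -1
Entry delta = 5 - 6 = -1
Det delta = entry_delta * cofactor = -1 * -1 = 1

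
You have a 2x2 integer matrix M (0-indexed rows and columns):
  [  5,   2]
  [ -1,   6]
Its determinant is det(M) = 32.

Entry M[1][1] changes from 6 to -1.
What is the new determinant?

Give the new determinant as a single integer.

det is linear in row 1: changing M[1][1] by delta changes det by delta * cofactor(1,1).
Cofactor C_11 = (-1)^(1+1) * minor(1,1) = 5
Entry delta = -1 - 6 = -7
Det delta = -7 * 5 = -35
New det = 32 + -35 = -3

Answer: -3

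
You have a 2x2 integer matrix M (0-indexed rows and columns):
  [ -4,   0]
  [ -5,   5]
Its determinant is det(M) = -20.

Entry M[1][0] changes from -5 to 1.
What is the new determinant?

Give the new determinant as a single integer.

det is linear in row 1: changing M[1][0] by delta changes det by delta * cofactor(1,0).
Cofactor C_10 = (-1)^(1+0) * minor(1,0) = 0
Entry delta = 1 - -5 = 6
Det delta = 6 * 0 = 0
New det = -20 + 0 = -20

Answer: -20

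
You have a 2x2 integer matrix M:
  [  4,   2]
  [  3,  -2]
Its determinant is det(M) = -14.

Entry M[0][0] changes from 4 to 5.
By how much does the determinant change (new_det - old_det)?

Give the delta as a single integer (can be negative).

Answer: -2

Derivation:
Cofactor C_00 = -2
Entry delta = 5 - 4 = 1
Det delta = entry_delta * cofactor = 1 * -2 = -2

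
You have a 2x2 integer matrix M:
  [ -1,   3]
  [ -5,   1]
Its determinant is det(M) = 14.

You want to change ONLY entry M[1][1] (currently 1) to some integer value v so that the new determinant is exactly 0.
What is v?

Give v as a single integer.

det is linear in entry M[1][1]: det = old_det + (v - 1) * C_11
Cofactor C_11 = -1
Want det = 0: 14 + (v - 1) * -1 = 0
  (v - 1) = -14 / -1 = 14
  v = 1 + (14) = 15

Answer: 15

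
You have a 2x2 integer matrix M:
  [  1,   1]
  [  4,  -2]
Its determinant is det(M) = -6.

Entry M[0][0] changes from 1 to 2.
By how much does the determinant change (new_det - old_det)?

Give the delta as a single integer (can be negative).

Answer: -2

Derivation:
Cofactor C_00 = -2
Entry delta = 2 - 1 = 1
Det delta = entry_delta * cofactor = 1 * -2 = -2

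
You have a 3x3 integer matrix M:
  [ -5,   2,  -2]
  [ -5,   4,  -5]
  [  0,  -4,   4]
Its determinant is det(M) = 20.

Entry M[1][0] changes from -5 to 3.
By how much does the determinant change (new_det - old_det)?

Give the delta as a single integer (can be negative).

Answer: 0

Derivation:
Cofactor C_10 = 0
Entry delta = 3 - -5 = 8
Det delta = entry_delta * cofactor = 8 * 0 = 0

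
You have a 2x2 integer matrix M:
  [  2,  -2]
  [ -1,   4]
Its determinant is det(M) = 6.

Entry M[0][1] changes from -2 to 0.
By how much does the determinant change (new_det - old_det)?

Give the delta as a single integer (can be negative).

Answer: 2

Derivation:
Cofactor C_01 = 1
Entry delta = 0 - -2 = 2
Det delta = entry_delta * cofactor = 2 * 1 = 2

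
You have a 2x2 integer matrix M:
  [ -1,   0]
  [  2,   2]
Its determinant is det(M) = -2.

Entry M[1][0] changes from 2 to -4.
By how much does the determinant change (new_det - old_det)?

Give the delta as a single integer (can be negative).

Cofactor C_10 = 0
Entry delta = -4 - 2 = -6
Det delta = entry_delta * cofactor = -6 * 0 = 0

Answer: 0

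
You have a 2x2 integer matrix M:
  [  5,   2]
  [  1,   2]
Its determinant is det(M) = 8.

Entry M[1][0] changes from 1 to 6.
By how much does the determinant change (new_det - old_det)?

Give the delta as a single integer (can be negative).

Answer: -10

Derivation:
Cofactor C_10 = -2
Entry delta = 6 - 1 = 5
Det delta = entry_delta * cofactor = 5 * -2 = -10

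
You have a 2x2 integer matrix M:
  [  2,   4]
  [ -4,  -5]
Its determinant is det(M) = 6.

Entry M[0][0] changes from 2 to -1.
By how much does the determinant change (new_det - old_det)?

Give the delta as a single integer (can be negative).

Cofactor C_00 = -5
Entry delta = -1 - 2 = -3
Det delta = entry_delta * cofactor = -3 * -5 = 15

Answer: 15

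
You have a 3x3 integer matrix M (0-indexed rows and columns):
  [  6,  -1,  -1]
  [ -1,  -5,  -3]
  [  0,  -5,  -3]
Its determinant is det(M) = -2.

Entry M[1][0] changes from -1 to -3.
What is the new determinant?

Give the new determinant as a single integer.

Answer: -6

Derivation:
det is linear in row 1: changing M[1][0] by delta changes det by delta * cofactor(1,0).
Cofactor C_10 = (-1)^(1+0) * minor(1,0) = 2
Entry delta = -3 - -1 = -2
Det delta = -2 * 2 = -4
New det = -2 + -4 = -6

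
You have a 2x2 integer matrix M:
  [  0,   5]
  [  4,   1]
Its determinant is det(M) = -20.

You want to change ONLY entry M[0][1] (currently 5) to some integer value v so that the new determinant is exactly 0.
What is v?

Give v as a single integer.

Answer: 0

Derivation:
det is linear in entry M[0][1]: det = old_det + (v - 5) * C_01
Cofactor C_01 = -4
Want det = 0: -20 + (v - 5) * -4 = 0
  (v - 5) = 20 / -4 = -5
  v = 5 + (-5) = 0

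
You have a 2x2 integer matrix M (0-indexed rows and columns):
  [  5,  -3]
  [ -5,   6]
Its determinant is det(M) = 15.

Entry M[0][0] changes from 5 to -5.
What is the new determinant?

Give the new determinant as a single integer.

det is linear in row 0: changing M[0][0] by delta changes det by delta * cofactor(0,0).
Cofactor C_00 = (-1)^(0+0) * minor(0,0) = 6
Entry delta = -5 - 5 = -10
Det delta = -10 * 6 = -60
New det = 15 + -60 = -45

Answer: -45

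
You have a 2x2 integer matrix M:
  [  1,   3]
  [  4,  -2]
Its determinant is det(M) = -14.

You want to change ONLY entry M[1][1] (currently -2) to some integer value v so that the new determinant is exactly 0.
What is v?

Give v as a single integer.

Answer: 12

Derivation:
det is linear in entry M[1][1]: det = old_det + (v - -2) * C_11
Cofactor C_11 = 1
Want det = 0: -14 + (v - -2) * 1 = 0
  (v - -2) = 14 / 1 = 14
  v = -2 + (14) = 12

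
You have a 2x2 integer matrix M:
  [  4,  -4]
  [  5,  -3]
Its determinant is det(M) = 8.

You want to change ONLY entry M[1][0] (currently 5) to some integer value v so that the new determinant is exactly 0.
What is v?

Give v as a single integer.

det is linear in entry M[1][0]: det = old_det + (v - 5) * C_10
Cofactor C_10 = 4
Want det = 0: 8 + (v - 5) * 4 = 0
  (v - 5) = -8 / 4 = -2
  v = 5 + (-2) = 3

Answer: 3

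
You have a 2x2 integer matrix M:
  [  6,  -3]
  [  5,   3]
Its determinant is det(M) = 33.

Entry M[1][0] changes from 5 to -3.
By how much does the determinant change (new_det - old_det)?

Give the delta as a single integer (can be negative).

Answer: -24

Derivation:
Cofactor C_10 = 3
Entry delta = -3 - 5 = -8
Det delta = entry_delta * cofactor = -8 * 3 = -24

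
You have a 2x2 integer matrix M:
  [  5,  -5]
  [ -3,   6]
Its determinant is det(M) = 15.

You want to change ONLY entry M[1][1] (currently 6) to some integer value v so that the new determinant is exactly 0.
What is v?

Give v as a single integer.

det is linear in entry M[1][1]: det = old_det + (v - 6) * C_11
Cofactor C_11 = 5
Want det = 0: 15 + (v - 6) * 5 = 0
  (v - 6) = -15 / 5 = -3
  v = 6 + (-3) = 3

Answer: 3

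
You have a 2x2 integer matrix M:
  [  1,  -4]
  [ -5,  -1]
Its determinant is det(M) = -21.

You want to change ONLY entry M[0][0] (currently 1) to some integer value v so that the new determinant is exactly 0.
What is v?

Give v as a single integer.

Answer: -20

Derivation:
det is linear in entry M[0][0]: det = old_det + (v - 1) * C_00
Cofactor C_00 = -1
Want det = 0: -21 + (v - 1) * -1 = 0
  (v - 1) = 21 / -1 = -21
  v = 1 + (-21) = -20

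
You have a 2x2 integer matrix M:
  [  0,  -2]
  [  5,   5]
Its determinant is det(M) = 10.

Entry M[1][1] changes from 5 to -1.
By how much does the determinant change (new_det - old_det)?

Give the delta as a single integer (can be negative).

Cofactor C_11 = 0
Entry delta = -1 - 5 = -6
Det delta = entry_delta * cofactor = -6 * 0 = 0

Answer: 0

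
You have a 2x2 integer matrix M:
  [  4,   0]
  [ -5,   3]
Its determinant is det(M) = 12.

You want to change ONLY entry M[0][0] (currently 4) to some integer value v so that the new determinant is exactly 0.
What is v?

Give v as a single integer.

Answer: 0

Derivation:
det is linear in entry M[0][0]: det = old_det + (v - 4) * C_00
Cofactor C_00 = 3
Want det = 0: 12 + (v - 4) * 3 = 0
  (v - 4) = -12 / 3 = -4
  v = 4 + (-4) = 0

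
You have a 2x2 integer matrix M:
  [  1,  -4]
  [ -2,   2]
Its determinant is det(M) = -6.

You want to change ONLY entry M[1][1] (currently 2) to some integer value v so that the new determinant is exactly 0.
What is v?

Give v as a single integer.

Answer: 8

Derivation:
det is linear in entry M[1][1]: det = old_det + (v - 2) * C_11
Cofactor C_11 = 1
Want det = 0: -6 + (v - 2) * 1 = 0
  (v - 2) = 6 / 1 = 6
  v = 2 + (6) = 8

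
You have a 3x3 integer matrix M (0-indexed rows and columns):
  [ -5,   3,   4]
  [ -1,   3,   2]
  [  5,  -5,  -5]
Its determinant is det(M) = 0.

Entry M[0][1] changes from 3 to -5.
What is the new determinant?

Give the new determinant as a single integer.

Answer: -40

Derivation:
det is linear in row 0: changing M[0][1] by delta changes det by delta * cofactor(0,1).
Cofactor C_01 = (-1)^(0+1) * minor(0,1) = 5
Entry delta = -5 - 3 = -8
Det delta = -8 * 5 = -40
New det = 0 + -40 = -40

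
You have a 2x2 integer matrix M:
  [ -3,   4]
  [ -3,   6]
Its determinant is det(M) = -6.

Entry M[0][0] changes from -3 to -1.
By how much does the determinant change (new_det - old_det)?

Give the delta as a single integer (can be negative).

Cofactor C_00 = 6
Entry delta = -1 - -3 = 2
Det delta = entry_delta * cofactor = 2 * 6 = 12

Answer: 12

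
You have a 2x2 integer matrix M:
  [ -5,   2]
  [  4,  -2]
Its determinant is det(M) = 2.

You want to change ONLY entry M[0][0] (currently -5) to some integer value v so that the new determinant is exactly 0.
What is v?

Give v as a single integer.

det is linear in entry M[0][0]: det = old_det + (v - -5) * C_00
Cofactor C_00 = -2
Want det = 0: 2 + (v - -5) * -2 = 0
  (v - -5) = -2 / -2 = 1
  v = -5 + (1) = -4

Answer: -4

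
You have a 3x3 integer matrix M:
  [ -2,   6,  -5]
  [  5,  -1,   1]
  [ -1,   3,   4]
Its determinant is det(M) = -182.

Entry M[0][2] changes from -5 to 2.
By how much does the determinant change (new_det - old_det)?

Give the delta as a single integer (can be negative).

Cofactor C_02 = 14
Entry delta = 2 - -5 = 7
Det delta = entry_delta * cofactor = 7 * 14 = 98

Answer: 98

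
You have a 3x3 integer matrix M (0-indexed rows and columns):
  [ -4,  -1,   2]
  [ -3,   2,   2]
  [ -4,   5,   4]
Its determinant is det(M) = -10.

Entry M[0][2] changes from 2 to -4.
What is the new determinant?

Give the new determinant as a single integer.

Answer: 32

Derivation:
det is linear in row 0: changing M[0][2] by delta changes det by delta * cofactor(0,2).
Cofactor C_02 = (-1)^(0+2) * minor(0,2) = -7
Entry delta = -4 - 2 = -6
Det delta = -6 * -7 = 42
New det = -10 + 42 = 32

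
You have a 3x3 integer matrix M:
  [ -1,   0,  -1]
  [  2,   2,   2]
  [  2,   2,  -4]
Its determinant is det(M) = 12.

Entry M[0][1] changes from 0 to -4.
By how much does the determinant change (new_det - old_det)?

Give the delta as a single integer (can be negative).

Cofactor C_01 = 12
Entry delta = -4 - 0 = -4
Det delta = entry_delta * cofactor = -4 * 12 = -48

Answer: -48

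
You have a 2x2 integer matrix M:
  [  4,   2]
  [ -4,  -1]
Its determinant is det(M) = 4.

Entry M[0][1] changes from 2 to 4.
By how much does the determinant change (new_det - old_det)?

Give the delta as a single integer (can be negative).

Cofactor C_01 = 4
Entry delta = 4 - 2 = 2
Det delta = entry_delta * cofactor = 2 * 4 = 8

Answer: 8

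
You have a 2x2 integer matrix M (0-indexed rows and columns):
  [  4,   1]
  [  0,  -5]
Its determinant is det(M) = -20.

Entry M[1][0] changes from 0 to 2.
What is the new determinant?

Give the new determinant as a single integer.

Answer: -22

Derivation:
det is linear in row 1: changing M[1][0] by delta changes det by delta * cofactor(1,0).
Cofactor C_10 = (-1)^(1+0) * minor(1,0) = -1
Entry delta = 2 - 0 = 2
Det delta = 2 * -1 = -2
New det = -20 + -2 = -22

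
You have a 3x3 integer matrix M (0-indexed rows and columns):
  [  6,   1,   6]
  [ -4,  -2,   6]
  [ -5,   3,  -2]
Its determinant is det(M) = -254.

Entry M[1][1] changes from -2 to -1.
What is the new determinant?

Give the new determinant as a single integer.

Answer: -236

Derivation:
det is linear in row 1: changing M[1][1] by delta changes det by delta * cofactor(1,1).
Cofactor C_11 = (-1)^(1+1) * minor(1,1) = 18
Entry delta = -1 - -2 = 1
Det delta = 1 * 18 = 18
New det = -254 + 18 = -236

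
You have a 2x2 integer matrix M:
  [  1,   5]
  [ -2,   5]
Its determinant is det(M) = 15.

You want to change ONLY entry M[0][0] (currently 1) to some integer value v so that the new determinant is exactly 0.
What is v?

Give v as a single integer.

Answer: -2

Derivation:
det is linear in entry M[0][0]: det = old_det + (v - 1) * C_00
Cofactor C_00 = 5
Want det = 0: 15 + (v - 1) * 5 = 0
  (v - 1) = -15 / 5 = -3
  v = 1 + (-3) = -2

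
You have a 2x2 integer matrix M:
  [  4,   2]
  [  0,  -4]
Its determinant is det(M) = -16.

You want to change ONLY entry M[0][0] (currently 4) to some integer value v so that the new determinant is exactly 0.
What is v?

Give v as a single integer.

det is linear in entry M[0][0]: det = old_det + (v - 4) * C_00
Cofactor C_00 = -4
Want det = 0: -16 + (v - 4) * -4 = 0
  (v - 4) = 16 / -4 = -4
  v = 4 + (-4) = 0

Answer: 0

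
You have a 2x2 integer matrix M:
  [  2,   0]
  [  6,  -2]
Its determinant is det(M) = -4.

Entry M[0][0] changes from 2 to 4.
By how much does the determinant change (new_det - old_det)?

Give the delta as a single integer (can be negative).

Answer: -4

Derivation:
Cofactor C_00 = -2
Entry delta = 4 - 2 = 2
Det delta = entry_delta * cofactor = 2 * -2 = -4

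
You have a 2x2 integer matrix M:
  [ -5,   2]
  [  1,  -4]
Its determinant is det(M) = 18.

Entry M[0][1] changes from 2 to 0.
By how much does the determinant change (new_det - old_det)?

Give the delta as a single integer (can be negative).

Answer: 2

Derivation:
Cofactor C_01 = -1
Entry delta = 0 - 2 = -2
Det delta = entry_delta * cofactor = -2 * -1 = 2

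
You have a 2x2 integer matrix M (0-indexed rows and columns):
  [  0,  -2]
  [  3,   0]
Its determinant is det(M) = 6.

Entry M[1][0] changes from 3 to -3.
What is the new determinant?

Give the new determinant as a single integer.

Answer: -6

Derivation:
det is linear in row 1: changing M[1][0] by delta changes det by delta * cofactor(1,0).
Cofactor C_10 = (-1)^(1+0) * minor(1,0) = 2
Entry delta = -3 - 3 = -6
Det delta = -6 * 2 = -12
New det = 6 + -12 = -6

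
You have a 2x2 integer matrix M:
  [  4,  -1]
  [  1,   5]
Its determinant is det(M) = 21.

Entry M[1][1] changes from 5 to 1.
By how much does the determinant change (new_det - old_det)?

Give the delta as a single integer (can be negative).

Answer: -16

Derivation:
Cofactor C_11 = 4
Entry delta = 1 - 5 = -4
Det delta = entry_delta * cofactor = -4 * 4 = -16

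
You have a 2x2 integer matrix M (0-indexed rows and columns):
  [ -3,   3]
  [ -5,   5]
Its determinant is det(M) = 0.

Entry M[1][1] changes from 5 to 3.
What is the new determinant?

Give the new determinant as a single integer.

Answer: 6

Derivation:
det is linear in row 1: changing M[1][1] by delta changes det by delta * cofactor(1,1).
Cofactor C_11 = (-1)^(1+1) * minor(1,1) = -3
Entry delta = 3 - 5 = -2
Det delta = -2 * -3 = 6
New det = 0 + 6 = 6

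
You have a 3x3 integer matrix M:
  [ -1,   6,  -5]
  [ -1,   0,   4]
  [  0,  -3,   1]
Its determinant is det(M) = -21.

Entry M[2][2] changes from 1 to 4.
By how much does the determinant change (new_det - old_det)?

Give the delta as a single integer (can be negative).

Answer: 18

Derivation:
Cofactor C_22 = 6
Entry delta = 4 - 1 = 3
Det delta = entry_delta * cofactor = 3 * 6 = 18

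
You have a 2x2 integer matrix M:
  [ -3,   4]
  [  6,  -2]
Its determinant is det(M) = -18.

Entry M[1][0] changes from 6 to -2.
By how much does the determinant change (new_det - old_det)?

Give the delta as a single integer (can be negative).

Cofactor C_10 = -4
Entry delta = -2 - 6 = -8
Det delta = entry_delta * cofactor = -8 * -4 = 32

Answer: 32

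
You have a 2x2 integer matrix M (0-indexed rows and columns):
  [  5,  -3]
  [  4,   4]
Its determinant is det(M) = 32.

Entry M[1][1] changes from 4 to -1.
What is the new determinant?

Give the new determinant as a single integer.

det is linear in row 1: changing M[1][1] by delta changes det by delta * cofactor(1,1).
Cofactor C_11 = (-1)^(1+1) * minor(1,1) = 5
Entry delta = -1 - 4 = -5
Det delta = -5 * 5 = -25
New det = 32 + -25 = 7

Answer: 7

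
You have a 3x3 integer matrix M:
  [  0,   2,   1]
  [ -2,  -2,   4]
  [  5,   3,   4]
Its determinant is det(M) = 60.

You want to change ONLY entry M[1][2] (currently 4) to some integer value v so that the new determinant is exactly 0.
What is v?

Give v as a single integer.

det is linear in entry M[1][2]: det = old_det + (v - 4) * C_12
Cofactor C_12 = 10
Want det = 0: 60 + (v - 4) * 10 = 0
  (v - 4) = -60 / 10 = -6
  v = 4 + (-6) = -2

Answer: -2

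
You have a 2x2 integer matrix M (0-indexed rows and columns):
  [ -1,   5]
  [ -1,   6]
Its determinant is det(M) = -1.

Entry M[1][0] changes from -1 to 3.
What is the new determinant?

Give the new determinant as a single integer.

det is linear in row 1: changing M[1][0] by delta changes det by delta * cofactor(1,0).
Cofactor C_10 = (-1)^(1+0) * minor(1,0) = -5
Entry delta = 3 - -1 = 4
Det delta = 4 * -5 = -20
New det = -1 + -20 = -21

Answer: -21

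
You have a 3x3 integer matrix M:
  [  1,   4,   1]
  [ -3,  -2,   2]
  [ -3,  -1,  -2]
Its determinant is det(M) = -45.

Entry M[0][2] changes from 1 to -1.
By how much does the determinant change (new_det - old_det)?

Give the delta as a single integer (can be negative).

Answer: 6

Derivation:
Cofactor C_02 = -3
Entry delta = -1 - 1 = -2
Det delta = entry_delta * cofactor = -2 * -3 = 6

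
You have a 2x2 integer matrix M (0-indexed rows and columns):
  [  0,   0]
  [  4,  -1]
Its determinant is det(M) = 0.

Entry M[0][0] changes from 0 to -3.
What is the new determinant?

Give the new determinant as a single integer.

Answer: 3

Derivation:
det is linear in row 0: changing M[0][0] by delta changes det by delta * cofactor(0,0).
Cofactor C_00 = (-1)^(0+0) * minor(0,0) = -1
Entry delta = -3 - 0 = -3
Det delta = -3 * -1 = 3
New det = 0 + 3 = 3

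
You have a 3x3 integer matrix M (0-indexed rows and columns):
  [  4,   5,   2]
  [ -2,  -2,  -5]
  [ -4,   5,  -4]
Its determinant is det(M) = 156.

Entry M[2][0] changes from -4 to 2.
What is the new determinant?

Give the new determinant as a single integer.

Answer: 30

Derivation:
det is linear in row 2: changing M[2][0] by delta changes det by delta * cofactor(2,0).
Cofactor C_20 = (-1)^(2+0) * minor(2,0) = -21
Entry delta = 2 - -4 = 6
Det delta = 6 * -21 = -126
New det = 156 + -126 = 30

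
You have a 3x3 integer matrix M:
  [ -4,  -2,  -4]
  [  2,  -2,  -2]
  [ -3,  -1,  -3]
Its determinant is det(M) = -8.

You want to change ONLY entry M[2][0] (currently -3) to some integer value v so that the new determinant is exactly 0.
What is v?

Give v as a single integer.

Answer: -5

Derivation:
det is linear in entry M[2][0]: det = old_det + (v - -3) * C_20
Cofactor C_20 = -4
Want det = 0: -8 + (v - -3) * -4 = 0
  (v - -3) = 8 / -4 = -2
  v = -3 + (-2) = -5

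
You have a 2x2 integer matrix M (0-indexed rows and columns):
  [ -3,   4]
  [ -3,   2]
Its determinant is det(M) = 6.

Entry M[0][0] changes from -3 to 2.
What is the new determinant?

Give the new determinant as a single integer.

det is linear in row 0: changing M[0][0] by delta changes det by delta * cofactor(0,0).
Cofactor C_00 = (-1)^(0+0) * minor(0,0) = 2
Entry delta = 2 - -3 = 5
Det delta = 5 * 2 = 10
New det = 6 + 10 = 16

Answer: 16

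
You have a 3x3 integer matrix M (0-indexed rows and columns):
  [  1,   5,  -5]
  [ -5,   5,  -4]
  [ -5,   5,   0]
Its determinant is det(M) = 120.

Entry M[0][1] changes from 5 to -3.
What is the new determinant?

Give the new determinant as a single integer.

Answer: -40

Derivation:
det is linear in row 0: changing M[0][1] by delta changes det by delta * cofactor(0,1).
Cofactor C_01 = (-1)^(0+1) * minor(0,1) = 20
Entry delta = -3 - 5 = -8
Det delta = -8 * 20 = -160
New det = 120 + -160 = -40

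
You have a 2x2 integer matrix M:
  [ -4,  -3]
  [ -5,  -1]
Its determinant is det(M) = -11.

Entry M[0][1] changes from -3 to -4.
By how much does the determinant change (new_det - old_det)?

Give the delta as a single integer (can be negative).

Cofactor C_01 = 5
Entry delta = -4 - -3 = -1
Det delta = entry_delta * cofactor = -1 * 5 = -5

Answer: -5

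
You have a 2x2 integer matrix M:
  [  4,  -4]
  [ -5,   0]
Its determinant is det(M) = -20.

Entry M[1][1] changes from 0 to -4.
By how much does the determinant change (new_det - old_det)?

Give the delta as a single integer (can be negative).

Answer: -16

Derivation:
Cofactor C_11 = 4
Entry delta = -4 - 0 = -4
Det delta = entry_delta * cofactor = -4 * 4 = -16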